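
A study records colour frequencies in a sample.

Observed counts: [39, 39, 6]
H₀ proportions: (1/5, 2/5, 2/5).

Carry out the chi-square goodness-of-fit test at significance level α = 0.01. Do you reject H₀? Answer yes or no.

n = 84; E_i = n·p_i = [16.80, 33.60, 33.60]
χ² = (39−16.80)²/16.80 + (39−33.60)²/33.60 + (6−33.60)²/33.60 = 52.8750
df = 2
p-value (upper-tail) = 0.00000
At α=0.01: p < α → reject H₀

reject H₀: yes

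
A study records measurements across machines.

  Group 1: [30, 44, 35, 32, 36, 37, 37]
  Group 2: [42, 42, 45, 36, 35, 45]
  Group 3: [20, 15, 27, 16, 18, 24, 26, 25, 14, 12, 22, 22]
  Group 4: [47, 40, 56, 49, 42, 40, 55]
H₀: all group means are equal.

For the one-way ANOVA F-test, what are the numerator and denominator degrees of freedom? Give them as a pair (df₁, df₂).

degrees of freedom = [3, 28]

k = 4 groups, N = 32 total
df = (k−1, N−k) = (4−1, 32−4) = (3, 28)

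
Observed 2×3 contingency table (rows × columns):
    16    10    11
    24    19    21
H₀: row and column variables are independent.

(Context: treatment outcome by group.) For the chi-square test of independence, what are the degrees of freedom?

degrees of freedom = 2

df = (r−1)(c−1) = (2−1)·(3−1) = 2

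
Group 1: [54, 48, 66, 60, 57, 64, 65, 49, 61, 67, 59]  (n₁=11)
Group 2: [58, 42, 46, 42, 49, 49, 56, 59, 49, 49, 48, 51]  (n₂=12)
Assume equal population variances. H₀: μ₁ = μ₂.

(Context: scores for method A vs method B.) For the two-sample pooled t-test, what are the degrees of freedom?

df = n₁ + n₂ − 2 = 11 + 12 − 2 = 21

degrees of freedom = 21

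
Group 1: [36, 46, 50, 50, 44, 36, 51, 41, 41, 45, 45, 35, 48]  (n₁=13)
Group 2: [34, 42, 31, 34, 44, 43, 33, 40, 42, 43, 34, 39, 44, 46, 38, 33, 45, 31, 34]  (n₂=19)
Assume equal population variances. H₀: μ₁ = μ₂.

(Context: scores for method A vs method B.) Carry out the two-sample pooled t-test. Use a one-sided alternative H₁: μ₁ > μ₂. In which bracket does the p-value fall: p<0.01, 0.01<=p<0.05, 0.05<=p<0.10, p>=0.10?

p-value bracket: p<0.01

x̄₁=43.692, s₁=5.544, n₁=13
x̄₂=38.421, s₂=5.167, n₂=19
s_p² = [12·5.544² + 18·5.167²]/30 = 28.3134
SE = √(s_p²·(1/13+1/19)) = 1.9152
t = (43.692−38.421)/1.9152 = 2.7523
df = 30
p-value (one-sided, H₁ greater) = 0.00497
→ bracket: p<0.01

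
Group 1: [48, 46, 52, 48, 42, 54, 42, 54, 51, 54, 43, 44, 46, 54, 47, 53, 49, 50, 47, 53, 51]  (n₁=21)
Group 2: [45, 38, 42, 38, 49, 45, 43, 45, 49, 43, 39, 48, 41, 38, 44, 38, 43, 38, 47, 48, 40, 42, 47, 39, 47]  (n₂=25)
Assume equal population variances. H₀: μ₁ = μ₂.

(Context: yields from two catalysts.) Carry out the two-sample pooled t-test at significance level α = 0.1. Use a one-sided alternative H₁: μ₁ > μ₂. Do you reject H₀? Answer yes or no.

x̄₁=48.952, s₁=4.105, n₁=21
x̄₂=43.040, s₂=3.846, n₂=25
s_p² = [20·4.105² + 24·3.846²]/44 = 15.7253
SE = √(s_p²·(1/21+1/25)) = 1.1738
t = (48.952−43.040)/1.1738 = 5.0369
df = 44
p-value (one-sided, H₁ greater) = 0.00000
At α=0.1: p < α → reject H₀

reject H₀: yes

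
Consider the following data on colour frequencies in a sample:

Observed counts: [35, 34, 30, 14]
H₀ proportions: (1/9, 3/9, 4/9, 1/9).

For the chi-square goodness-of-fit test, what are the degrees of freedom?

df = k − 1 = 4 − 1 = 3

degrees of freedom = 3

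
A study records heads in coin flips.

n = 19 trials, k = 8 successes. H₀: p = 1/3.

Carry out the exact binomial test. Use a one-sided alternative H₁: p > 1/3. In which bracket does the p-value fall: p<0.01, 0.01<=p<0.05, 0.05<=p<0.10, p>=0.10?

p-value bracket: p>=0.10

Exact binomial: n=19, k=8, p₀=1/3=0.3333
P(X≥8) from Σ C(n,i)·p₀^i·(1−p₀)^(n−i)
p-value (one-sided, H₁ greater) = 0.27934
→ bracket: p>=0.10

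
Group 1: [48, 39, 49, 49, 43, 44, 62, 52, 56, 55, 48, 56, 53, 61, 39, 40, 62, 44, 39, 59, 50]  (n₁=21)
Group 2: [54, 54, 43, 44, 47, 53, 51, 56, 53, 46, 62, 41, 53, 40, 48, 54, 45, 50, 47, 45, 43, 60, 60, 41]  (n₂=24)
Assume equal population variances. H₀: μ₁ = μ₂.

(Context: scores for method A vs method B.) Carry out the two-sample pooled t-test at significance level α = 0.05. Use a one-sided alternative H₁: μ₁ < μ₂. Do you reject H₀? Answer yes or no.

reject H₀: no

x̄₁=49.905, s₁=7.726, n₁=21
x̄₂=49.583, s₂=6.379, n₂=24
s_p² = [20·7.726² + 23·6.379²]/43 = 49.5266
SE = √(s_p²·(1/21+1/24)) = 2.1029
t = (49.905−49.583)/2.1029 = 0.1529
df = 43
p-value (one-sided, H₁ less) = 0.56039
At α=0.05: p ≥ α → fail to reject H₀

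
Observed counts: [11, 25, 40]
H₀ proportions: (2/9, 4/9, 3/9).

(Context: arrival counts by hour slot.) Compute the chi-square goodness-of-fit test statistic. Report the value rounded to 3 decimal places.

test statistic = 12.826

n = 76; E_i = n·p_i = [16.89, 33.78, 25.33]
χ² = (11−16.89)²/16.89 + (25−33.78)²/33.78 + (40−25.33)²/25.33 = 12.8257
df = 2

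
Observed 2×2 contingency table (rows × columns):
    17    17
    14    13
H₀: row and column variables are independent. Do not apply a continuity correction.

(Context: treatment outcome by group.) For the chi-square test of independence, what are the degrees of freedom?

degrees of freedom = 1

df = (r−1)(c−1) = (2−1)·(2−1) = 1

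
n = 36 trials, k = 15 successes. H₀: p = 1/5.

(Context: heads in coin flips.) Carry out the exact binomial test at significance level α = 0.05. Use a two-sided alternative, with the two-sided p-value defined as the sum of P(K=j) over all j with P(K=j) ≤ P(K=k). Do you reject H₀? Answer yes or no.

reject H₀: yes

Exact binomial: n=36, k=15, p₀=1/5=0.2000
P(X=j) = C(n,j)·p₀^j·(1−p₀)^(n−j); p = Σ P(X=j) over j with P(X=j) ≤ P(X=15)
p-value (two-sided) = 0.00278
At α=0.05: p < α → reject H₀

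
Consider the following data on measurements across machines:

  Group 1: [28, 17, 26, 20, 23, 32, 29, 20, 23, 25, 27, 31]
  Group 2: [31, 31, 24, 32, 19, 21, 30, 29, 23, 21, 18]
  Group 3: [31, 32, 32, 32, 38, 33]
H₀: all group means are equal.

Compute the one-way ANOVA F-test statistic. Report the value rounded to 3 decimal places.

Group means [25.08, 25.36, 33.00], grand mean 26.828
SSB = Σnᵢ(x̄ᵢ−x̄)² = 288.676; SSW = ΣΣ(x−x̄ᵢ)² = 551.462
MSB = 288.676/2 = 144.3379; MSW = 551.462/26 = 21.2101
F = MSB/MSW = 6.8052
df = (2, 26)

test statistic = 6.805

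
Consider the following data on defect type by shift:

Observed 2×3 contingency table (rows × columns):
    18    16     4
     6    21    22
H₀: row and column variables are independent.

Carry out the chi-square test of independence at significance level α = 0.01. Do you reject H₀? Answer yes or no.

reject H₀: yes

Row totals [38, 49], col totals [24, 37, 26], n=87
χ² = (18−10.48)²/10.48 + (16−16.16)²/16.16 + (4−11.36)²/11.36 + (6−13.52)²/13.52 + (21−20.84)²/20.84 + (22−14.64)²/14.64 = 18.0347
df = 2
p-value (upper-tail) = 0.00012
At α=0.01: p < α → reject H₀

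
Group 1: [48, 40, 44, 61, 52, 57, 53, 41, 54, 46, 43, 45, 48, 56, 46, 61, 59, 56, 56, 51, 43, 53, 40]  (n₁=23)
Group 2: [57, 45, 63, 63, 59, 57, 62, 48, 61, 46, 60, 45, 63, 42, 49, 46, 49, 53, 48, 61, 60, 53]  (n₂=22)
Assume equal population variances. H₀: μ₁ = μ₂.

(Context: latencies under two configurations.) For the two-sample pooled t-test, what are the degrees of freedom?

df = n₁ + n₂ − 2 = 23 + 22 − 2 = 43

degrees of freedom = 43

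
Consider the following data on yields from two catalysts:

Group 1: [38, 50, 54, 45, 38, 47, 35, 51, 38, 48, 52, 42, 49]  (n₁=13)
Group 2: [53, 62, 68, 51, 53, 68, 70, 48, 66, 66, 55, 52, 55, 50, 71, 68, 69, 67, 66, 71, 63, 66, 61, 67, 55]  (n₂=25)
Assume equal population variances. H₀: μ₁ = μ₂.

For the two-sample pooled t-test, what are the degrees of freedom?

df = n₁ + n₂ − 2 = 13 + 25 − 2 = 36

degrees of freedom = 36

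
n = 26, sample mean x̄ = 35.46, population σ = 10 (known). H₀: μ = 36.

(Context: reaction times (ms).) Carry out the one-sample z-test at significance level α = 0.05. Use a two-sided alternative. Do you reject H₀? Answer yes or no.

reject H₀: no

SE = σ/√n = 10/√26 = 1.9612
z = (x̄−μ₀)/SE = (35.46−36)/1.9612 = -0.2753
p-value (two-sided) = 0.78305
At α=0.05: p ≥ α → fail to reject H₀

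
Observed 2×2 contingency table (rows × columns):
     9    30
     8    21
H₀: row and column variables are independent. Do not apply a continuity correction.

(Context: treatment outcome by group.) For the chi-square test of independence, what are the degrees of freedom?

df = (r−1)(c−1) = (2−1)·(2−1) = 1

degrees of freedom = 1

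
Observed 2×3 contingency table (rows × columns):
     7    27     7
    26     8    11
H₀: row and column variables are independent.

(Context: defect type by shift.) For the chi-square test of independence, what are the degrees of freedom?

degrees of freedom = 2

df = (r−1)(c−1) = (2−1)·(3−1) = 2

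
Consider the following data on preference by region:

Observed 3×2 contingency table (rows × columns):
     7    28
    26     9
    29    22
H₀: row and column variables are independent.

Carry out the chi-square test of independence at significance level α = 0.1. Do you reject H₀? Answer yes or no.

Row totals [35, 35, 51], col totals [62, 59], n=121
χ² = (7−17.93)²/17.93 + (28−17.07)²/17.07 + (26−17.93)²/17.93 + (9−17.07)²/17.07 + (29−26.13)²/26.13 + (22−24.87)²/24.87 = 21.7569
df = 2
p-value (upper-tail) = 0.00002
At α=0.1: p < α → reject H₀

reject H₀: yes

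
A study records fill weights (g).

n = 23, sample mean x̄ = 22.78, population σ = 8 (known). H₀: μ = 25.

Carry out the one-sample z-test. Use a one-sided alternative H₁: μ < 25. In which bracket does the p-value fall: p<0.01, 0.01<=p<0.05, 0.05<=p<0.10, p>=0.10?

p-value bracket: 0.05<=p<0.10

SE = σ/√n = 8/√23 = 1.6681
z = (x̄−μ₀)/SE = (22.78−25)/1.6681 = -1.3308
p-value (one-sided, H₁ less) = 0.09162
→ bracket: 0.05<=p<0.10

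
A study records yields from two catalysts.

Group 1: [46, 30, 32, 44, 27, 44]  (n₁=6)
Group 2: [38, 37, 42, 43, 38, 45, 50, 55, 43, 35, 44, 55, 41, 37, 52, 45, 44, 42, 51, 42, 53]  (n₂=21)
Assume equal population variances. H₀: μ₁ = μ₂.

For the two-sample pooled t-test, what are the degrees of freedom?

degrees of freedom = 25

df = n₁ + n₂ − 2 = 6 + 21 − 2 = 25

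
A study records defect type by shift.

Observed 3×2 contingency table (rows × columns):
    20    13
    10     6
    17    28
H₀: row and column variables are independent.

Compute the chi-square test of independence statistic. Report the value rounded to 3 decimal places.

Row totals [33, 16, 45], col totals [47, 47], n=94
χ² = (20−16.50)²/16.50 + (13−16.50)²/16.50 + (10−8.00)²/8.00 + (6−8.00)²/8.00 + (17−22.50)²/22.50 + (28−22.50)²/22.50 = 5.1737
df = 2

test statistic = 5.174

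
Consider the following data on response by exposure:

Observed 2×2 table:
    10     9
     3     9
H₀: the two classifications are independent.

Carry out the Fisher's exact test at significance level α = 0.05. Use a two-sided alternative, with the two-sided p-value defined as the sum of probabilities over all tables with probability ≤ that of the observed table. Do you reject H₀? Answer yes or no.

Margins: r₁=19, r₂=12, c₁=13, c₂=18, n=31
p_obs = C(19,10)·C(12,3)/C(31,13); sum pmf over tables with pmf ≤ p_obs
p-value (two-sided) = 0.15815
At α=0.05: p ≥ α → fail to reject H₀

reject H₀: no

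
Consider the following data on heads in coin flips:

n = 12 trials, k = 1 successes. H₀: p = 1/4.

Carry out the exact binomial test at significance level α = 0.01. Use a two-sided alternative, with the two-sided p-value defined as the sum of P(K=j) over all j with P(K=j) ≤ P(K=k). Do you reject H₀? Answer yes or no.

reject H₀: no

Exact binomial: n=12, k=1, p₀=1/4=0.2500
P(X=j) = C(n,j)·p₀^j·(1−p₀)^(n−j); p = Σ P(X=j) over j with P(X=j) ≤ P(X=1)
p-value (two-sided) = 0.31603
At α=0.01: p ≥ α → fail to reject H₀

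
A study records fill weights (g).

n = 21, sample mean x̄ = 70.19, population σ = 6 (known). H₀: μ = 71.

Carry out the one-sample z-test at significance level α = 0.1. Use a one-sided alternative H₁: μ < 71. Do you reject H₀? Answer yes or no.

reject H₀: no

SE = σ/√n = 6/√21 = 1.3093
z = (x̄−μ₀)/SE = (70.19−71)/1.3093 = -0.6186
p-value (one-sided, H₁ less) = 0.26807
At α=0.1: p ≥ α → fail to reject H₀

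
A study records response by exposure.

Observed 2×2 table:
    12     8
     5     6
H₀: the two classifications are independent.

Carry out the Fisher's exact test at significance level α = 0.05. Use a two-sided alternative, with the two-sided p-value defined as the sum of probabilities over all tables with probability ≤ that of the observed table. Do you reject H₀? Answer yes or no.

Margins: r₁=20, r₂=11, c₁=17, c₂=14, n=31
p_obs = C(20,12)·C(11,5)/C(31,17); sum pmf over tables with pmf ≤ p_obs
p-value (two-sided) = 0.47747
At α=0.05: p ≥ α → fail to reject H₀

reject H₀: no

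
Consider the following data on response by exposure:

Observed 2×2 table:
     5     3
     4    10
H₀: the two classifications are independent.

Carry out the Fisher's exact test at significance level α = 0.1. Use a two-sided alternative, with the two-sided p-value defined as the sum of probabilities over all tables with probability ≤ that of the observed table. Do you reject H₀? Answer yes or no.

reject H₀: no

Margins: r₁=8, r₂=14, c₁=9, c₂=13, n=22
p_obs = C(8,5)·C(14,4)/C(22,9); sum pmf over tables with pmf ≤ p_obs
p-value (two-sided) = 0.18700
At α=0.1: p ≥ α → fail to reject H₀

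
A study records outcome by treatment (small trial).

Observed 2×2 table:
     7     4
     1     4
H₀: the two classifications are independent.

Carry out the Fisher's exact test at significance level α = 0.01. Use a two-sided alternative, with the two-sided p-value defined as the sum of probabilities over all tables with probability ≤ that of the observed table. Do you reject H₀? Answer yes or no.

reject H₀: no

Margins: r₁=11, r₂=5, c₁=8, c₂=8, n=16
p_obs = C(11,7)·C(5,1)/C(16,8); sum pmf over tables with pmf ≤ p_obs
p-value (two-sided) = 0.28205
At α=0.01: p ≥ α → fail to reject H₀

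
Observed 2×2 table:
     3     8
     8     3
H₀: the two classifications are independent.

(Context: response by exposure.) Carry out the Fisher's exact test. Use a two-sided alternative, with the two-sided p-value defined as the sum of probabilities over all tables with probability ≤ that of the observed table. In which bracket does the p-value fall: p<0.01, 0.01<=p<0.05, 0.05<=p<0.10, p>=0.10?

p-value bracket: 0.05<=p<0.10

Margins: r₁=11, r₂=11, c₁=11, c₂=11, n=22
p_obs = C(11,3)·C(11,8)/C(22,11); sum pmf over tables with pmf ≤ p_obs
p-value (two-sided) = 0.08611
→ bracket: 0.05<=p<0.10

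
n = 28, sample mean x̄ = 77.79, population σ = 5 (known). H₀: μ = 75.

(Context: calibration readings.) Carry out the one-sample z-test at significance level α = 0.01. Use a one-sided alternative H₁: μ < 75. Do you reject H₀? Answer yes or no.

reject H₀: no

SE = σ/√n = 5/√28 = 0.9449
z = (x̄−μ₀)/SE = (77.79−75)/0.9449 = 2.9527
p-value (one-sided, H₁ less) = 0.99842
At α=0.01: p ≥ α → fail to reject H₀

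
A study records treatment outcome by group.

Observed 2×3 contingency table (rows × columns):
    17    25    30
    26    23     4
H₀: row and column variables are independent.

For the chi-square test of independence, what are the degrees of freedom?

degrees of freedom = 2

df = (r−1)(c−1) = (2−1)·(3−1) = 2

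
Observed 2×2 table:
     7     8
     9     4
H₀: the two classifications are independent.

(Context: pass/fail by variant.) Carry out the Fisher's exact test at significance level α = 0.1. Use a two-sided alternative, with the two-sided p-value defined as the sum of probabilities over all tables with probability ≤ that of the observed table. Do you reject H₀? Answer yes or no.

reject H₀: no

Margins: r₁=15, r₂=13, c₁=16, c₂=12, n=28
p_obs = C(15,7)·C(13,9)/C(28,16); sum pmf over tables with pmf ≤ p_obs
p-value (two-sided) = 0.27606
At α=0.1: p ≥ α → fail to reject H₀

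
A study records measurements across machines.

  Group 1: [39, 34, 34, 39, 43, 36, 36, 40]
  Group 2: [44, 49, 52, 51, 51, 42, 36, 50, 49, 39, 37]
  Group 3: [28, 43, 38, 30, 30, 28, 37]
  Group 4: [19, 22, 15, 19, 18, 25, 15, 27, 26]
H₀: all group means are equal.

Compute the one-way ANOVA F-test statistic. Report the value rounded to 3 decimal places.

Group means [37.62, 45.45, 33.43, 20.67], grand mean 34.886
SSB = Σnᵢ(x̄ᵢ−x̄)² = 3123.226; SSW = ΣΣ(x−x̄ᵢ)² = 810.317
MSB = 3123.226/3 = 1041.0754; MSW = 810.317/31 = 26.1392
F = MSB/MSW = 39.8281
df = (3, 31)

test statistic = 39.828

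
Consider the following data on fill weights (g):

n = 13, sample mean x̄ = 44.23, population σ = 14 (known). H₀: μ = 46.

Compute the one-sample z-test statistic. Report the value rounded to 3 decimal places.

SE = σ/√n = 14/√13 = 3.8829
z = (x̄−μ₀)/SE = (44.23−46)/3.8829 = -0.4558

test statistic = -0.456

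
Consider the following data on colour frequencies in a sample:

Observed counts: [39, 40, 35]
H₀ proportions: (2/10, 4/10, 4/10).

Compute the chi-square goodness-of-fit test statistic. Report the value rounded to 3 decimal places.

test statistic = 14.662

n = 114; E_i = n·p_i = [22.80, 45.60, 45.60]
χ² = (39−22.80)²/22.80 + (40−45.60)²/45.60 + (35−45.60)²/45.60 = 14.6623
df = 2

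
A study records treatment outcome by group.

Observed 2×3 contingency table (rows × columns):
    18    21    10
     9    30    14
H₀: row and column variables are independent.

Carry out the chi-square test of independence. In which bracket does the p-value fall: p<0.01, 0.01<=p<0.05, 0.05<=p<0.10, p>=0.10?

p-value bracket: 0.05<=p<0.10

Row totals [49, 53], col totals [27, 51, 24], n=102
χ² = (18−12.97)²/12.97 + (21−24.50)²/24.50 + (10−11.53)²/11.53 + (9−14.03)²/14.03 + (30−26.50)²/26.50 + (14−12.47)²/12.47 = 5.1059
df = 2
p-value (upper-tail) = 0.07785
→ bracket: 0.05<=p<0.10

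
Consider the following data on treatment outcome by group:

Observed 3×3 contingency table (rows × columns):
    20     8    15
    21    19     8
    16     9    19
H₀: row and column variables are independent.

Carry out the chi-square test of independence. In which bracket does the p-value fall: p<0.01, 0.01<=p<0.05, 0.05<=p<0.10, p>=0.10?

p-value bracket: 0.01<=p<0.05

Row totals [43, 48, 44], col totals [57, 36, 42], n=135
χ² = (20−18.16)²/18.16 + (8−11.47)²/11.47 + (15−13.38)²/13.38 + (21−20.27)²/20.27 + (19−12.80)²/12.80 + (8−14.93)²/14.93 + (16−18.58)²/18.58 + (9−11.73)²/11.73 + (19−13.69)²/13.69 = 10.7359
df = 4
p-value (upper-tail) = 0.02970
→ bracket: 0.01<=p<0.05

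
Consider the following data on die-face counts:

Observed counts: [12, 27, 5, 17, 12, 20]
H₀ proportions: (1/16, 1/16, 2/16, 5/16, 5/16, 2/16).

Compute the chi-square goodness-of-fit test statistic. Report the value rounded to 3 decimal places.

n = 93; E_i = n·p_i = [5.81, 5.81, 11.62, 29.06, 29.06, 11.62]
χ² = (12−5.81)²/5.81 + (27−5.81)²/5.81 + (5−11.62)²/11.62 + (17−29.06)²/29.06 + (12−29.06)²/29.06 + (20−11.62)²/11.62 = 108.6516
df = 5

test statistic = 108.652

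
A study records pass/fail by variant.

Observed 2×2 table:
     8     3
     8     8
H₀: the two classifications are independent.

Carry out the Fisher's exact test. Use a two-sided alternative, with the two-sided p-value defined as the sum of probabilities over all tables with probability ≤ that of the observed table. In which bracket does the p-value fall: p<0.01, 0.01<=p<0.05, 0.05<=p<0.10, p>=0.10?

p-value bracket: p>=0.10

Margins: r₁=11, r₂=16, c₁=16, c₂=11, n=27
p_obs = C(11,8)·C(16,8)/C(27,16); sum pmf over tables with pmf ≤ p_obs
p-value (two-sided) = 0.42668
→ bracket: p>=0.10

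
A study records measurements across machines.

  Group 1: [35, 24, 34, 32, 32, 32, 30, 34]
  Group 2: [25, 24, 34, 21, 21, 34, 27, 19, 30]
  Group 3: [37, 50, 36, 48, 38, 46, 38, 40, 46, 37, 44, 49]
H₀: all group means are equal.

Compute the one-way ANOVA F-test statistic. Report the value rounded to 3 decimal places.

Group means [31.62, 26.11, 42.42], grand mean 34.379
SSB = Σnᵢ(x̄ᵢ−x̄)² = 1451.147; SSW = ΣΣ(x−x̄ᵢ)² = 637.681
MSB = 1451.147/2 = 725.5735; MSW = 637.681/26 = 24.5262
F = MSB/MSW = 29.5836
df = (2, 26)

test statistic = 29.584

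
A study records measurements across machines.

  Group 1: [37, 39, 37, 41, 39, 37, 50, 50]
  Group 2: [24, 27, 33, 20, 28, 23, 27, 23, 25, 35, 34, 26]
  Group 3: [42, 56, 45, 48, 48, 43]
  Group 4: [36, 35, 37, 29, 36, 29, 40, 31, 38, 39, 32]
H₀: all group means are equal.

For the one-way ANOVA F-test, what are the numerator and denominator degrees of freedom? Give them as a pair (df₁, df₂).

k = 4 groups, N = 37 total
df = (k−1, N−k) = (4−1, 37−4) = (3, 33)

degrees of freedom = [3, 33]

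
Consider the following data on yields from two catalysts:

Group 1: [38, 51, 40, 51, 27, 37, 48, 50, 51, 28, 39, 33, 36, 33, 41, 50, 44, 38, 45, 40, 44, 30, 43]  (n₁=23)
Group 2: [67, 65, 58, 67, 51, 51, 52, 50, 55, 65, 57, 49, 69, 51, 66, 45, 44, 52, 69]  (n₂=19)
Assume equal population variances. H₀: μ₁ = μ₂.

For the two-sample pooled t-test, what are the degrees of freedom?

degrees of freedom = 40

df = n₁ + n₂ − 2 = 23 + 19 − 2 = 40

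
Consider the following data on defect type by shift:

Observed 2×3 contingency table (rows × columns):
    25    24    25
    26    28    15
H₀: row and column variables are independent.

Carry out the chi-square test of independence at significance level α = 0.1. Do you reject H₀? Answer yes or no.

Row totals [74, 69], col totals [51, 52, 40], n=143
χ² = (25−26.39)²/26.39 + (24−26.91)²/26.91 + (25−20.70)²/20.70 + (26−24.61)²/24.61 + (28−25.09)²/25.09 + (15−19.30)²/19.30 = 2.6557
df = 2
p-value (upper-tail) = 0.26504
At α=0.1: p ≥ α → fail to reject H₀

reject H₀: no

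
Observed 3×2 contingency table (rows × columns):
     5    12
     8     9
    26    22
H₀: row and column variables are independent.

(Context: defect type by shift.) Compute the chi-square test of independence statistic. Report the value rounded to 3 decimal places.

test statistic = 3.087

Row totals [17, 17, 48], col totals [39, 43], n=82
χ² = (5−8.09)²/8.09 + (12−8.91)²/8.91 + (8−8.09)²/8.09 + (9−8.91)²/8.91 + (26−22.83)²/22.83 + (22−25.17)²/25.17 = 3.0867
df = 2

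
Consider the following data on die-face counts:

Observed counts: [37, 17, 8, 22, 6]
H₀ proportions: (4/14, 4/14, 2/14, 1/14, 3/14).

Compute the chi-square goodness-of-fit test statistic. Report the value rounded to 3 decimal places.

test statistic = 56.611

n = 90; E_i = n·p_i = [25.71, 25.71, 12.86, 6.43, 19.29]
χ² = (37−25.71)²/25.71 + (17−25.71)²/25.71 + (8−12.86)²/12.86 + (22−6.43)²/6.43 + (6−19.29)²/19.29 = 56.6111
df = 4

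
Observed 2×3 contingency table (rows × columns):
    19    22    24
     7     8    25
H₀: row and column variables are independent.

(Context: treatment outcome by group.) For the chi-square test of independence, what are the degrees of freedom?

df = (r−1)(c−1) = (2−1)·(3−1) = 2

degrees of freedom = 2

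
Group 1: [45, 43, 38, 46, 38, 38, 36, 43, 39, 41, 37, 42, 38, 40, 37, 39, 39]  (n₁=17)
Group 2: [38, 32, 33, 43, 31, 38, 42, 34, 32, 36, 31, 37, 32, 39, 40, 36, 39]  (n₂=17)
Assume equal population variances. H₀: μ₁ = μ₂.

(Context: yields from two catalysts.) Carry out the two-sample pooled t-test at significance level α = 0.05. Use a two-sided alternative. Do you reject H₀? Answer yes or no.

x̄₁=39.941, s₁=2.926, n₁=17
x̄₂=36.059, s₂=3.864, n₂=17
s_p² = [16·2.926² + 16·3.864²]/32 = 11.7463
SE = √(s_p²·(1/17+1/17)) = 1.1756
t = (39.941−36.059)/1.1756 = 3.3026
df = 32
p-value (two-sided) = 0.00236
At α=0.05: p < α → reject H₀

reject H₀: yes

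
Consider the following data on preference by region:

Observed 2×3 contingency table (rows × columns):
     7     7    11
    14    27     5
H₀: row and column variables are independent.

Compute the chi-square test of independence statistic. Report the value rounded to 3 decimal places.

test statistic = 11.109

Row totals [25, 46], col totals [21, 34, 16], n=71
χ² = (7−7.39)²/7.39 + (7−11.97)²/11.97 + (11−5.63)²/5.63 + (14−13.61)²/13.61 + (27−22.03)²/22.03 + (5−10.37)²/10.37 = 11.1086
df = 2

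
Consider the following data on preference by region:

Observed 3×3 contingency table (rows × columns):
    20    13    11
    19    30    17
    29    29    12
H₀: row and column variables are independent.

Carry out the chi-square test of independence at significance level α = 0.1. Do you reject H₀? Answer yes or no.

reject H₀: no

Row totals [44, 66, 70], col totals [68, 72, 40], n=180
χ² = (20−16.62)²/16.62 + (13−17.60)²/17.60 + (11−9.78)²/9.78 + (19−24.93)²/24.93 + (30−26.40)²/26.40 + (17−14.67)²/14.67 + (29−26.44)²/26.44 + (29−28.00)²/28.00 + (12−15.56)²/15.56 = 5.4109
df = 4
p-value (upper-tail) = 0.24767
At α=0.1: p ≥ α → fail to reject H₀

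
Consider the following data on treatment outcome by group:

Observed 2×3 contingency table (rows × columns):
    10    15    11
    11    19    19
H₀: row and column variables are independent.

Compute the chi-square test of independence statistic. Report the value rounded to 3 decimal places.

test statistic = 0.679

Row totals [36, 49], col totals [21, 34, 30], n=85
χ² = (10−8.89)²/8.89 + (15−14.40)²/14.40 + (11−12.71)²/12.71 + (11−12.11)²/12.11 + (19−19.60)²/19.60 + (19−17.29)²/17.29 = 0.6792
df = 2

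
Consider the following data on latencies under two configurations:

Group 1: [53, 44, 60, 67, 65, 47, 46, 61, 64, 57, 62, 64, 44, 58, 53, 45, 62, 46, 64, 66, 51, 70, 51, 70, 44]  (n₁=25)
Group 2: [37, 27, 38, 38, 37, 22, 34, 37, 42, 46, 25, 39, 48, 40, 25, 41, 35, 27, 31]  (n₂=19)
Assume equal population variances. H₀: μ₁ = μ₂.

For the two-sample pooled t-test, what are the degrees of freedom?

degrees of freedom = 42

df = n₁ + n₂ − 2 = 25 + 19 − 2 = 42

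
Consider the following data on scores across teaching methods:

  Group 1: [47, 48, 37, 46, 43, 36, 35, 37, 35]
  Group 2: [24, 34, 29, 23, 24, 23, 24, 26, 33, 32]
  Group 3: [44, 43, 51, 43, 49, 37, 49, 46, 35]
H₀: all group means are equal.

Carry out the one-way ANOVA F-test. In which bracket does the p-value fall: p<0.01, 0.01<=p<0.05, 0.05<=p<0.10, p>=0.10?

Group means [40.44, 27.20, 44.11], grand mean 36.893
SSB = Σnᵢ(x̄ᵢ−x̄)² = 1521.967; SSW = ΣΣ(x−x̄ᵢ)² = 648.711
MSB = 1521.967/2 = 760.9837; MSW = 648.711/25 = 25.9484
F = MSB/MSW = 29.3268
df = (2, 25)
p-value (upper-tail) = 0.00000
→ bracket: p<0.01

p-value bracket: p<0.01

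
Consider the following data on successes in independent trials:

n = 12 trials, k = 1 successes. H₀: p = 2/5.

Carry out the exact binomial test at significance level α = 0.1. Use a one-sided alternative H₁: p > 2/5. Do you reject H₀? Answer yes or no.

reject H₀: no

Exact binomial: n=12, k=1, p₀=2/5=0.4000
P(X≥1) from Σ C(n,i)·p₀^i·(1−p₀)^(n−i)
p-value (one-sided, H₁ greater) = 0.99782
At α=0.1: p ≥ α → fail to reject H₀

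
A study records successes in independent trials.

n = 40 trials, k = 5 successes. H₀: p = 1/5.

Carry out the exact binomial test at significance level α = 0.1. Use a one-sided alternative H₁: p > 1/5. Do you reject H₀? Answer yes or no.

Exact binomial: n=40, k=5, p₀=1/5=0.2000
P(X≥5) from Σ C(n,i)·p₀^i·(1−p₀)^(n−i)
p-value (one-sided, H₁ greater) = 0.92409
At α=0.1: p ≥ α → fail to reject H₀

reject H₀: no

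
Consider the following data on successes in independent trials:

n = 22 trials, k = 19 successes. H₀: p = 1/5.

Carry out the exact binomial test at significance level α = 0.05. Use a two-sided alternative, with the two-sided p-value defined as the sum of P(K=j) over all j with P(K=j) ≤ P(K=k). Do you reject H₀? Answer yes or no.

Exact binomial: n=22, k=19, p₀=1/5=0.2000
P(X=j) = C(n,j)·p₀^j·(1−p₀)^(n−j); p = Σ P(X=j) over j with P(X=j) ≤ P(X=19)
p-value (two-sided) = 0.00000
At α=0.05: p < α → reject H₀

reject H₀: yes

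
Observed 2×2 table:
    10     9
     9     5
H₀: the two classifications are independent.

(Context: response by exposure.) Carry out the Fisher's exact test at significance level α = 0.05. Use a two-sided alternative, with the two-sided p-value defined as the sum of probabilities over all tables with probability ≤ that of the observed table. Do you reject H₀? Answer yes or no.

reject H₀: no

Margins: r₁=19, r₂=14, c₁=19, c₂=14, n=33
p_obs = C(19,10)·C(14,9)/C(33,19); sum pmf over tables with pmf ≤ p_obs
p-value (two-sided) = 0.72280
At α=0.05: p ≥ α → fail to reject H₀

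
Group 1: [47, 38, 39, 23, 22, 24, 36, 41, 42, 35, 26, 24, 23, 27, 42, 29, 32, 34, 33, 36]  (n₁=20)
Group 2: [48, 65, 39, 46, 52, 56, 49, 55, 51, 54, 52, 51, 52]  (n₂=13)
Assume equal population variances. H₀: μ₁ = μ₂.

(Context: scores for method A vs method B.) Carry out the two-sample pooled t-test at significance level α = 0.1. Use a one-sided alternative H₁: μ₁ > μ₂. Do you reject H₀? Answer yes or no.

reject H₀: no

x̄₁=32.650, s₁=7.569, n₁=20
x̄₂=51.538, s₂=5.967, n₂=13
s_p² = [19·7.569² + 12·5.967²]/31 = 48.8962
SE = √(s_p²·(1/20+1/13)) = 2.4912
t = (32.650−51.538)/2.4912 = -7.5821
df = 31
p-value (one-sided, H₁ greater) = 1.00000
At α=0.1: p ≥ α → fail to reject H₀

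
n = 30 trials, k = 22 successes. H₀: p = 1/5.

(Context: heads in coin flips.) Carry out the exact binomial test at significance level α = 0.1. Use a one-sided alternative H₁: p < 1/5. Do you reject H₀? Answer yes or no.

Exact binomial: n=30, k=22, p₀=1/5=0.2000
P(X≤22) from Σ C(n,i)·p₀^i·(1−p₀)^(n−i)
p-value (one-sided, H₁ less) = 1.00000
At α=0.1: p ≥ α → fail to reject H₀

reject H₀: no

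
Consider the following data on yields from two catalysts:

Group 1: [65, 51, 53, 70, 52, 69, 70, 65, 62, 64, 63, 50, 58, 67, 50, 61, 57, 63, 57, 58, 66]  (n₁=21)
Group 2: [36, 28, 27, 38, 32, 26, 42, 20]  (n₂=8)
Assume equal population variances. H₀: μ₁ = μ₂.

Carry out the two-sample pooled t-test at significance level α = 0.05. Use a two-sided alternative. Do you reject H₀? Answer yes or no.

x̄₁=60.524, s₁=6.593, n₁=21
x̄₂=31.125, s₂=7.240, n₂=8
s_p² = [20·6.593² + 7·7.240²]/27 = 45.7820
SE = √(s_p²·(1/21+1/8)) = 2.8112
t = (60.524−31.125)/2.8112 = 10.4577
df = 27
p-value (two-sided) = 0.00000
At α=0.05: p < α → reject H₀

reject H₀: yes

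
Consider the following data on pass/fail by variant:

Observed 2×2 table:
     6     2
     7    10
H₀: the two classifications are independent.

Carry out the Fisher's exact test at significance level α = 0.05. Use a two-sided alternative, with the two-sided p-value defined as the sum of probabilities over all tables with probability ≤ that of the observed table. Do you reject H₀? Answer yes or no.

reject H₀: no

Margins: r₁=8, r₂=17, c₁=13, c₂=12, n=25
p_obs = C(8,6)·C(17,7)/C(25,13); sum pmf over tables with pmf ≤ p_obs
p-value (two-sided) = 0.20156
At α=0.05: p ≥ α → fail to reject H₀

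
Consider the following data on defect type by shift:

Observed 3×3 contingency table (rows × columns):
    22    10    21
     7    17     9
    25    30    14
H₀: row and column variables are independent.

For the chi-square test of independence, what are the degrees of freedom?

degrees of freedom = 4

df = (r−1)(c−1) = (3−1)·(3−1) = 4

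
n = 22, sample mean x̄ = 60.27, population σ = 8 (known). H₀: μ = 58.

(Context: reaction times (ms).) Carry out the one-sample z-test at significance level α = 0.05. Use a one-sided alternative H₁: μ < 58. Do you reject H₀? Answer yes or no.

reject H₀: no

SE = σ/√n = 8/√22 = 1.7056
z = (x̄−μ₀)/SE = (60.27−58)/1.7056 = 1.3309
p-value (one-sided, H₁ less) = 0.90839
At α=0.05: p ≥ α → fail to reject H₀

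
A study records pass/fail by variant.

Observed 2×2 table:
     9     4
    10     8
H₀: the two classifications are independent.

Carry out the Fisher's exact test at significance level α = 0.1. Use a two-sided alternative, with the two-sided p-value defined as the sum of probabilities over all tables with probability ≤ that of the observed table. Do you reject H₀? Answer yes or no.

Margins: r₁=13, r₂=18, c₁=19, c₂=12, n=31
p_obs = C(13,9)·C(18,10)/C(31,19); sum pmf over tables with pmf ≤ p_obs
p-value (two-sided) = 0.48403
At α=0.1: p ≥ α → fail to reject H₀

reject H₀: no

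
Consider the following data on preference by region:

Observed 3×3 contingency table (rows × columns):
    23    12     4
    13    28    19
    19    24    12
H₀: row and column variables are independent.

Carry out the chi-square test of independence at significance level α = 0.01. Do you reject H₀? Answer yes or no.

Row totals [39, 60, 55], col totals [55, 64, 35], n=154
χ² = (23−13.93)²/13.93 + (12−16.21)²/16.21 + (4−8.86)²/8.86 + (13−21.43)²/21.43 + (28−24.94)²/24.94 + (19−13.64)²/13.64 + (19−19.64)²/19.64 + (24−22.86)²/22.86 + (12−12.50)²/12.50 = 15.5691
df = 4
p-value (upper-tail) = 0.00366
At α=0.01: p < α → reject H₀

reject H₀: yes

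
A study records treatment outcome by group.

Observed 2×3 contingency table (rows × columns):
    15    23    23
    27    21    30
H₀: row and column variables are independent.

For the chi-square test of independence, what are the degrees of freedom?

df = (r−1)(c−1) = (2−1)·(3−1) = 2

degrees of freedom = 2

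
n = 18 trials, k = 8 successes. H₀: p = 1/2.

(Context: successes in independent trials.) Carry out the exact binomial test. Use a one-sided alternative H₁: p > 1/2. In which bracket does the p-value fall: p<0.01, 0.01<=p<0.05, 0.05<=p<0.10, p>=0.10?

Exact binomial: n=18, k=8, p₀=1/2=0.5000
P(X≥8) from Σ C(n,i)·p₀^i·(1−p₀)^(n−i)
p-value (one-sided, H₁ greater) = 0.75966
→ bracket: p>=0.10

p-value bracket: p>=0.10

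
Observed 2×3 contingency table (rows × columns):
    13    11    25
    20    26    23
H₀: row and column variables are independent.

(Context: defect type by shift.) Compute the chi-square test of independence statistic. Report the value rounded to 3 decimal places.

Row totals [49, 69], col totals [33, 37, 48], n=118
χ² = (13−13.70)²/13.70 + (11−15.36)²/15.36 + (25−19.93)²/19.93 + (20−19.30)²/19.30 + (26−21.64)²/21.64 + (23−28.07)²/28.07 = 4.3854
df = 2

test statistic = 4.385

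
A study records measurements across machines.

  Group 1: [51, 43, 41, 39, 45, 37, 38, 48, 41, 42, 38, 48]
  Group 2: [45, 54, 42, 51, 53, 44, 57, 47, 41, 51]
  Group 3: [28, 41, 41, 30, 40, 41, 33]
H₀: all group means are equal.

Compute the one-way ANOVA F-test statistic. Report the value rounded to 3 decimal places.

Group means [42.58, 48.50, 36.29], grand mean 43.103
SSB = Σnᵢ(x̄ᵢ−x̄)² = 619.844; SSW = ΣΣ(x−x̄ᵢ)² = 694.845
MSB = 619.844/2 = 309.9222; MSW = 694.845/26 = 26.7248
F = MSB/MSW = 11.5968
df = (2, 26)

test statistic = 11.597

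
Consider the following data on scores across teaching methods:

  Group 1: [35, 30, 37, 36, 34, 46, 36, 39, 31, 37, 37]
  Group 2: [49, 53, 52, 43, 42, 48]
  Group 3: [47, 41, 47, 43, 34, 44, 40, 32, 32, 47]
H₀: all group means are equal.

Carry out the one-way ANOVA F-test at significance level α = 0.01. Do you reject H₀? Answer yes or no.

reject H₀: yes

Group means [36.18, 47.83, 40.70], grand mean 40.444
SSB = Σnᵢ(x̄ᵢ−x̄)² = 528.097; SSW = ΣΣ(x−x̄ᵢ)² = 612.570
MSB = 528.097/2 = 264.0485; MSW = 612.570/24 = 25.5237
F = MSB/MSW = 10.3452
df = (2, 24)
p-value (upper-tail) = 0.00058
At α=0.01: p < α → reject H₀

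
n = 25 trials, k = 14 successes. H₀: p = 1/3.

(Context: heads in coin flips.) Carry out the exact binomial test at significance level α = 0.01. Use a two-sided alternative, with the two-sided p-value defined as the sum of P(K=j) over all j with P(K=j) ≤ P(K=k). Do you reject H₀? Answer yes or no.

reject H₀: no

Exact binomial: n=25, k=14, p₀=1/3=0.3333
P(X=j) = C(n,j)·p₀^j·(1−p₀)^(n−j); p = Σ P(X=j) over j with P(X=j) ≤ P(X=14)
p-value (two-sided) = 0.01988
At α=0.01: p ≥ α → fail to reject H₀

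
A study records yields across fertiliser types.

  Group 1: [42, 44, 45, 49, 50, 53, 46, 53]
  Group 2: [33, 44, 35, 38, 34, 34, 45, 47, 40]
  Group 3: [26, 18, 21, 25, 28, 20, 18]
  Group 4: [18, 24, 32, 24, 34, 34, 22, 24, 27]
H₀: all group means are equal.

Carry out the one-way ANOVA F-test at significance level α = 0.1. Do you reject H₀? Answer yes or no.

Group means [47.75, 38.89, 22.29, 26.56], grand mean 34.152
SSB = Σnᵢ(x̄ᵢ−x̄)² = 3186.203; SSW = ΣΣ(x−x̄ᵢ)² = 700.040
MSB = 3186.203/3 = 1062.0676; MSW = 700.040/29 = 24.1393
F = MSB/MSW = 43.9974
df = (3, 29)
p-value (upper-tail) = 0.00000
At α=0.1: p < α → reject H₀

reject H₀: yes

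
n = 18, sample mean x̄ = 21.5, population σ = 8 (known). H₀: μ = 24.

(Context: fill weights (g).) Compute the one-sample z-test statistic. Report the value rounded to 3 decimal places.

test statistic = -1.326

SE = σ/√n = 8/√18 = 1.8856
z = (x̄−μ₀)/SE = (21.5−24)/1.8856 = -1.3258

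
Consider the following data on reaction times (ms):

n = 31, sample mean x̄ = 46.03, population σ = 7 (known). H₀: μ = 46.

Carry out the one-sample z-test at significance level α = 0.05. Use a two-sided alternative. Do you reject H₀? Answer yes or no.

reject H₀: no

SE = σ/√n = 7/√31 = 1.2572
z = (x̄−μ₀)/SE = (46.03−46)/1.2572 = 0.0239
p-value (two-sided) = 0.98096
At α=0.05: p ≥ α → fail to reject H₀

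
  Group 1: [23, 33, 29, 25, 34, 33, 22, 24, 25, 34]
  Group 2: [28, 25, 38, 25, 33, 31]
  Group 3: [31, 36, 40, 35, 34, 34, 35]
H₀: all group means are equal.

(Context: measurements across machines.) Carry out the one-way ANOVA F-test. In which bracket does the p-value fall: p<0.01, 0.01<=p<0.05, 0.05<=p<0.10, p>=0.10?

p-value bracket: 0.01<=p<0.05

Group means [28.20, 30.00, 35.00], grand mean 30.739
SSB = Σnᵢ(x̄ᵢ−x̄)² = 194.835; SSW = ΣΣ(x−x̄ᵢ)² = 389.600
MSB = 194.835/2 = 97.4174; MSW = 389.600/20 = 19.4800
F = MSB/MSW = 5.0009
df = (2, 20)
p-value (upper-tail) = 0.01733
→ bracket: 0.01<=p<0.05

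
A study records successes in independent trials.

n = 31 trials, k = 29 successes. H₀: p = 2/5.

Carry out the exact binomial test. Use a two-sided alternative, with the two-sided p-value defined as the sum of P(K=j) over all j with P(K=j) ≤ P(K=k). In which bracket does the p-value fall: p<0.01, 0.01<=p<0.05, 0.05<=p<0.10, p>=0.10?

p-value bracket: p<0.01

Exact binomial: n=31, k=29, p₀=2/5=0.4000
P(X=j) = C(n,j)·p₀^j·(1−p₀)^(n−j); p = Σ P(X=j) over j with P(X=j) ≤ P(X=29)
p-value (two-sided) = 0.00000
→ bracket: p<0.01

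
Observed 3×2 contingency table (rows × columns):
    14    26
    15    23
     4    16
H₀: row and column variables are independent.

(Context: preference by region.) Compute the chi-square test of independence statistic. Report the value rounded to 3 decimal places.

Row totals [40, 38, 20], col totals [33, 65], n=98
χ² = (14−13.47)²/13.47 + (26−26.53)²/26.53 + (15−12.80)²/12.80 + (23−25.20)²/25.20 + (4−6.73)²/6.73 + (16−13.27)²/13.27 = 2.2781
df = 2

test statistic = 2.278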